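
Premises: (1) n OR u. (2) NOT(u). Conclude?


Disjunctive syllogism: from (P ∨ Q) and ¬P, infer Q.
One disjunct, 'u', is ruled out; the other must hold.

n


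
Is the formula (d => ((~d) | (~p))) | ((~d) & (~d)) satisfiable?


Search for a satisfying assignment over {d, p}.
Try d=False, p=False: the formula evaluates to True.
A satisfying assignment exists.

Satisfiable.


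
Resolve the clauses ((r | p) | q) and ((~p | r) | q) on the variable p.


The clauses contain complementary literals p and ~p.
Resolution eliminates this pair and disjoins the remaining literals (merging duplicates).

(q | r)


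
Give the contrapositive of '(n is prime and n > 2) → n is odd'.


The contrapositive of (P → Q) is (¬Q → ¬P); it is logically equivalent to the original.
Here P = '(n is prime and n > 2)' and Q = 'n is odd'.

If not (n is odd), then not ((n is prime and n > 2)).


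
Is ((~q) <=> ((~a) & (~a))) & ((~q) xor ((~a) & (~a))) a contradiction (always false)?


Truth table over {a, q}:
a | q | φ
---------
False | False | False
True | False | False
False | True | False
True | True | False
Every row is false.

Yes, it is a contradiction.


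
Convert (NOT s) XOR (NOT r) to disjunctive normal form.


Step 1: (¬s) ⊕ (¬r) is true exactly when they disagree: ((¬s) ∧ ¬(¬r)) ∨ (¬(¬s) ∧ (¬r)).
Step 2: Eliminate any double negations (¬¬X = X).

((NOT s) AND r) OR (s AND (NOT r))


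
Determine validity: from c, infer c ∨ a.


This matches the form of disjunction introduction: the conclusion follows in every model of the premises.

Valid.


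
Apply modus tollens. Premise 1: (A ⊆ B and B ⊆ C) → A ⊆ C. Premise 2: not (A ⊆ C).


Modus tollens: from (P → Q) and ¬Q, infer ¬P.
Q = 'A ⊆ C' is denied; since P → Q, P must also fail.

Not ((A ⊆ B and B ⊆ C)).


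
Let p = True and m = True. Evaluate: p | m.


Disjunction is false only when both operands are false.
Substitute: p=True, m=True.
True | True evaluates to True.

True


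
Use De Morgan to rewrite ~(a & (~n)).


De Morgan: the negation of a conjunction is the disjunction of the negations.
Distribute ~ across &, flipping it to |, and negate each literal.

(~a) | n


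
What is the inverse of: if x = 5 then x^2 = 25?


The inverse of (P → Q) is (¬P → ¬Q). It is equivalent to the converse, not to the original.
Here P = 'x = 5' and Q = 'x^2 = 25'.

If not (x = 5), then not (x^2 = 25).


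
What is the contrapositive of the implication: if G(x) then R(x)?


The contrapositive of (P → Q) is (¬Q → ¬P); it is logically equivalent to the original.
Here P = 'G(x)' and Q = 'R(x)'.

If not (R(x)), then not (G(x)).


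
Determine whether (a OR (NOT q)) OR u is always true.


Build the truth table over {a, q, u}:
a | q | u | φ
-------------
F | F | F | T
T | F | F | T
F | T | F | F
T | T | F | T
F | F | T | T
T | F | T | T
F | T | T | T
T | T | T | T
Counterexample at row 3: with a=F, q=T, u=F, the formula is F.

No, it is not a tautology.


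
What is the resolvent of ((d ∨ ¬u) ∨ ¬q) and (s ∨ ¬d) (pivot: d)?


The clauses contain complementary literals d and ¬d.
Resolution eliminates this pair and disjoins the remaining literals (merging duplicates).

((¬u ∨ ¬q) ∨ s)


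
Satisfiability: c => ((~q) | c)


Search for a satisfying assignment over {c, q}.
Try c=False, q=False: the formula evaluates to True.
A satisfying assignment exists.

Satisfiable.


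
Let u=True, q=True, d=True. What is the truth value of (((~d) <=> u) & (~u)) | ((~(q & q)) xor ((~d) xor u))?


Substitute u=True, q=True, d=True:
~d = False
(~d) <=> u = False <=> True = False
~u = False
((~d) <=> u) & (~u) = False & False = False
q & q = True & True = True
~(q & q) = False
~d = False
(~d) xor u = False xor True = True
(~(q & q)) xor ((~d) xor u) = False xor True = True
(((~d) <=> u) & (~u)) | ((~(q & q)) xor ((~d) xor u)) = False | True = True

True


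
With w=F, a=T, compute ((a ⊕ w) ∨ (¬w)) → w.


Substitute w=F, a=T:
a ⊕ w = T ⊕ F = T
¬w = T
(a ⊕ w) ∨ (¬w) = T ∨ T = T
((a ⊕ w) ∨ (¬w)) → w = T → F = F

F


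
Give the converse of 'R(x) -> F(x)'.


The converse of (P → Q) is (Q → P). It is not in general equivalent to the original.
Here P = 'R(x)' and Q = 'F(x)'.

If F(x), then R(x).


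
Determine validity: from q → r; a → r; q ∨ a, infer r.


This matches the form of proof by cases: the conclusion follows in every model of the premises.

Valid.


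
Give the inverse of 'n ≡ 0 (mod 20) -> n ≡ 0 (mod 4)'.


The inverse of (P → Q) is (¬P → ¬Q). It is equivalent to the converse, not to the original.
Here P = 'n ≡ 0 (mod 20)' and Q = 'n ≡ 0 (mod 4)'.

If not (n ≡ 0 (mod 20)), then not (n ≡ 0 (mod 4)).


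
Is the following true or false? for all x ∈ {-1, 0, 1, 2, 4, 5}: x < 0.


Evaluate the predicate on each element: -1:T, 0:F, 1:F, 2:F, 4:F, 5:F.
Counterexample x = 0 fails the predicate.

F


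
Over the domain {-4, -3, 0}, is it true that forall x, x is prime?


Evaluate the predicate on each element: -4:False, -3:False, 0:False.
Counterexample x = -4 fails the predicate.

False


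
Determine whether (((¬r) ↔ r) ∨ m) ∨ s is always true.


Build the truth table over {m, r, s}:
m | r | s | φ
-------------
F | F | F | F
T | F | F | T
F | T | F | F
T | T | F | T
F | F | T | T
T | F | T | T
F | T | T | T
T | T | T | T
Counterexample at row 1: with m=F, r=F, s=F, the formula is F.

No, it is not a tautology.


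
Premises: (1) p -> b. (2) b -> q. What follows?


Hypothetical syllogism: from (P → Q) and (Q → R), infer (P → R).
Chain the two implications through the shared middle term 'b'.

p -> q


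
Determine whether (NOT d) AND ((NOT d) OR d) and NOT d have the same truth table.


Compare truth tables:
d | φ | ψ
---------
F | T | T
T | F | F
The columns φ and ψ agree on every row.

Yes, they are logically equivalent.


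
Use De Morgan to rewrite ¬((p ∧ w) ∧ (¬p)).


De Morgan: the negation of a conjunction is the disjunction of the negations.
Distribute ¬ across ∧, flipping it to ∨, and negate each literal.

((¬p) ∨ (¬w)) ∨ p


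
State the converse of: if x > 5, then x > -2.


The converse of (P → Q) is (Q → P). It is not in general equivalent to the original.
Here P = 'x > 5' and Q = 'x > -2'.

If x > -2, then x > 5.


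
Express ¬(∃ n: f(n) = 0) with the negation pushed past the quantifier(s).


¬(∀ x: φ) = ∃ x: ¬φ, and ¬(∃ x: φ) = ∀ x: ¬φ.
Apply to the existential statement.

∀ n: ¬(f(n) = 0)


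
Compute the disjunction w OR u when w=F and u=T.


Disjunction is false only when both operands are false.
Substitute: w=F, u=T.
F OR T evaluates to T.

T


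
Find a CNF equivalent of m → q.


Step 1: Rewrite m → q as ¬m ∨ q.

(¬m) ∨ q


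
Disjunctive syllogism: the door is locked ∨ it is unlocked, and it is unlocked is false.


Disjunctive syllogism: from (P ∨ Q) and ¬P, infer Q.
One disjunct, 'it is unlocked', is ruled out; the other must hold.

the door is locked


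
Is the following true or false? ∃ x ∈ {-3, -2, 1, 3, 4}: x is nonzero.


Evaluate the predicate on each element: -3:T, -2:T, 1:T, 3:T, 4:T.
Witness x = -3 satisfies the predicate.

T


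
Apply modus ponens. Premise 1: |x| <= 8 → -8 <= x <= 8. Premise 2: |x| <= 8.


Modus ponens: from (P → Q) and P, infer Q.
P = '|x| <= 8' is asserted, and P → Q holds, so Q follows.

-8 <= x <= 8.


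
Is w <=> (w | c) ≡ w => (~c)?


Compare truth tables:
c | w | φ | ψ
-------------
False | False | True | True
True | False | False | True
False | True | True | True
True | True | True | False
They differ at row 2 (c=True, w=False): φ=False but ψ=True.

No, they are not logically equivalent.


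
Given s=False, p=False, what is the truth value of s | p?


Disjunction is false only when both operands are false.
Substitute: s=False, p=False.
False | False evaluates to False.

False


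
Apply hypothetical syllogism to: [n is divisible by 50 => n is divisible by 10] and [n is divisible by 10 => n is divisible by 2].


Hypothetical syllogism: from (P → Q) and (Q → R), infer (P → R).
Chain the two implications through the shared middle term 'n is divisible by 10'.

n is divisible by 50 => n is divisible by 2


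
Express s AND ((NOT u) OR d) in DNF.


Step 1: Distribute ∧ over ∨: s ∧ ((¬u) ∨ d) = (s ∧ (¬u)) ∨ (s ∧ d).

(s AND (NOT u)) OR (s AND d)


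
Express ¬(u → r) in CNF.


Step 1: Rewrite u → r as ¬u ∨ r.
Step 2: Negate: ¬(¬u ∨ r) = u ∧ ¬r (De Morgan + double negation).

u ∧ (¬r)


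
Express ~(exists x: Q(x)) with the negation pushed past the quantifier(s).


¬(forall x: φ) = exists x: ¬φ, and ¬(exists x: φ) = forall x: ¬φ.
Apply to the existential statement.

forall x: ~(Q(x))


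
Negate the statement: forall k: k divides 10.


¬(forall x: φ) = exists x: ¬φ, and ¬(exists x: φ) = forall x: ¬φ.
Apply to the universal statement.

exists k: ~(k divides 10)


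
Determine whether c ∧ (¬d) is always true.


Build the truth table over {c, d}:
c | d | φ
---------
F | F | F
T | F | T
F | T | F
T | T | F
Counterexample at row 1: with c=F, d=F, the formula is F.

No, it is not a tautology.


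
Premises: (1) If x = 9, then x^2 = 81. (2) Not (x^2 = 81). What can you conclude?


Modus tollens: from (P → Q) and ¬Q, infer ¬P.
Q = 'x^2 = 81' is denied; since P → Q, P must also fail.

Not (x = 9).


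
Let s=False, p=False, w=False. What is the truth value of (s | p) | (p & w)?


Substitute s=False, p=False, w=False:
s | p = False | False = False
p & w = False & False = False
(s | p) | (p & w) = False | False = False

False


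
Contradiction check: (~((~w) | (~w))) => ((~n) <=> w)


Truth table over {n, w}:
n | w | φ
---------
False | False | True
True | False | True
False | True | True
True | True | False
Satisfying assignment at row 1: n=False, w=False gives True.

No, it is not a contradiction.


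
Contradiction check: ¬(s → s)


Truth table over {s}:
s | φ
-----
F | F
T | F
Every row is false.

Yes, it is a contradiction.


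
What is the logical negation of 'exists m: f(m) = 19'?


¬(forall x: φ) = exists x: ¬φ, and ¬(exists x: φ) = forall x: ¬φ.
Apply to the existential statement.

forall m: ~(f(m) = 19)


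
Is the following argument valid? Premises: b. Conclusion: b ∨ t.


This matches the form of disjunction introduction: the conclusion follows in every model of the premises.

Valid.


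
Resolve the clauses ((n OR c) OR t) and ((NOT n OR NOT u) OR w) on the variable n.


The clauses contain complementary literals n and NOTn.
Resolution eliminates this pair and disjoins the remaining literals (merging duplicates).

(((c OR t) OR NOT u) OR w)


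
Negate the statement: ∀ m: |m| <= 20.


¬(∀ x: φ) = ∃ x: ¬φ, and ¬(∃ x: φ) = ∀ x: ¬φ.
Apply to the universal statement.

∃ m: ¬(|m| <= 20)


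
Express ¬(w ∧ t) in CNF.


Step 1: Apply De Morgan: ¬(w ∧ t) = ¬w ∨ ¬t.

(¬w) ∨ (¬t)


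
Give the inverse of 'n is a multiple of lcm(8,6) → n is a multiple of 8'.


The inverse of (P → Q) is (¬P → ¬Q). It is equivalent to the converse, not to the original.
Here P = 'n is a multiple of lcm(8,6)' and Q = 'n is a multiple of 8'.

If not (n is a multiple of lcm(8,6)), then not (n is a multiple of 8).


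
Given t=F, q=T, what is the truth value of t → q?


Implication is false only when antecedent is true and consequent is false.
Substitute: t=F, q=T.
F → T evaluates to T.

T


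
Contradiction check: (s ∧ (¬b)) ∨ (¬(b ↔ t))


Truth table over {b, s, t}:
b | s | t | φ
-------------
F | F | F | F
T | F | F | T
F | T | F | T
T | T | F | T
F | F | T | T
T | F | T | F
F | T | T | T
T | T | T | F
Satisfying assignment at row 2: b=T, s=F, t=F gives T.

No, it is not a contradiction.


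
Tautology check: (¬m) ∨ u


Build the truth table over {m, u}:
m | u | φ
---------
F | F | T
T | F | F
F | T | T
T | T | T
Counterexample at row 2: with m=T, u=F, the formula is F.

No, it is not a tautology.


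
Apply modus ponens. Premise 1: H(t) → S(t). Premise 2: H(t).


Modus ponens: from (P → Q) and P, infer Q.
P = 'H(t)' is asserted, and P → Q holds, so Q follows.

S(t).


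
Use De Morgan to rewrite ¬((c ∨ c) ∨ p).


De Morgan: the negation of a disjunction is the conjunction of the negations.
Distribute ¬ across ∨, flipping it to ∧, and negate each literal.

((¬c) ∧ (¬c)) ∧ (¬p)


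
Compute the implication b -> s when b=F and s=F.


Implication is false only when antecedent is true and consequent is false.
Substitute: b=F, s=F.
F -> F evaluates to T.

T


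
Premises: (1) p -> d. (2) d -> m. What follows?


Hypothetical syllogism: from (P → Q) and (Q → R), infer (P → R).
Chain the two implications through the shared middle term 'd'.

p -> m


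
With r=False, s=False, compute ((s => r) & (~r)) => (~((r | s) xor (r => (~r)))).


Substitute r=False, s=False:
s => r = False => False = True
~r = True
(s => r) & (~r) = True & True = True
r | s = False | False = False
~r = True
r => (~r) = False => True = True
(r | s) xor (r => (~r)) = False xor True = True
~((r | s) xor (r => (~r))) = False
((s => r) & (~r)) => (~((r | s) xor (r => (~r)))) = True => False = False

False


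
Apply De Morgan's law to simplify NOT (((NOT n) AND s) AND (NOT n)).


De Morgan: the negation of a conjunction is the disjunction of the negations.
Distribute NOT across AND, flipping it to OR, and negate each literal.

(n OR (NOT s)) OR n


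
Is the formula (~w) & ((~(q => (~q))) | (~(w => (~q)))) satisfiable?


Search for a satisfying assignment over {q, w}.
Try q=True, w=False: the formula evaluates to True.
A satisfying assignment exists.

Satisfiable.


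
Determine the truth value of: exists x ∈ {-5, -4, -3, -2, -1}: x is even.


Evaluate the predicate on each element: -5:False, -4:True, -3:False, -2:True, -1:False.
Witness x = -4 satisfies the predicate.

True


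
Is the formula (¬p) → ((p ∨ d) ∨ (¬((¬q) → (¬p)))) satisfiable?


Search for a satisfying assignment over {d, p, q}.
Try d=T, p=F, q=F: the formula evaluates to T.
A satisfying assignment exists.

Satisfiable.


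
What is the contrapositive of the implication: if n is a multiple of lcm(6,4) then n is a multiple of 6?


The contrapositive of (P → Q) is (¬Q → ¬P); it is logically equivalent to the original.
Here P = 'n is a multiple of lcm(6,4)' and Q = 'n is a multiple of 6'.

If not (n is a multiple of 6), then not (n is a multiple of lcm(6,4)).


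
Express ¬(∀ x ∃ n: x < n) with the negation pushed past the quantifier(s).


Negation flips each quantifier (∀↔∃) and negates the inner predicate.
¬(∀ x ∃ n: φ) = ∃ x ∀ n: ¬φ.

∃ x ∀ n: ¬(x < n)


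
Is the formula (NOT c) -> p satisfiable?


Search for a satisfying assignment over {c, p}.
Try c=T, p=F: the formula evaluates to T.
A satisfying assignment exists.

Satisfiable.


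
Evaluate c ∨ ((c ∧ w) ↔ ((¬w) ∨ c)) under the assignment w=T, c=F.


Substitute w=T, c=F:
c ∧ w = F ∧ T = F
¬w = F
(¬w) ∨ c = F ∨ F = F
(c ∧ w) ↔ ((¬w) ∨ c) = F ↔ F = T
c ∨ ((c ∧ w) ↔ ((¬w) ∨ c)) = F ∨ T = T

T


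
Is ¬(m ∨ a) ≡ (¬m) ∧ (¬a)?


Compare truth tables:
a | m | φ | ψ
-------------
F | F | T | T
T | F | F | F
F | T | F | F
T | T | F | F
The columns φ and ψ agree on every row.

Yes, they are logically equivalent.


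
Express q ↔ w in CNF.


Step 1: Rewrite q ↔ w as (q → w) ∧ (w → q).
Step 2: Rewrite each implication as a disjunction.

((¬q) ∨ w) ∧ ((¬w) ∨ q)


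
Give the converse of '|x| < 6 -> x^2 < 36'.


The converse of (P → Q) is (Q → P). It is not in general equivalent to the original.
Here P = '|x| < 6' and Q = 'x^2 < 36'.

If x^2 < 36, then |x| < 6.


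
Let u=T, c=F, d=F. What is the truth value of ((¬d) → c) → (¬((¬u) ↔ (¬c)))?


Substitute u=T, c=F, d=F:
¬d = T
(¬d) → c = T → F = F
¬u = F
¬c = T
(¬u) ↔ (¬c) = F ↔ T = F
¬((¬u) ↔ (¬c)) = T
((¬d) → c) → (¬((¬u) ↔ (¬c))) = F → T = T

T


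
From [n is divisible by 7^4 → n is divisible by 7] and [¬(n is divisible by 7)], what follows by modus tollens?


Modus tollens: from (P → Q) and ¬Q, infer ¬P.
Q = 'n is divisible by 7' is denied; since P → Q, P must also fail.

Not (n is divisible by 7^4).


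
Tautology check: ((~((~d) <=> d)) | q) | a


Build the truth table over {a, d, q}:
a | d | q | φ
-------------
False | False | False | True
True | False | False | True
False | True | False | True
True | True | False | True
False | False | True | True
True | False | True | True
False | True | True | True
True | True | True | True
Every row evaluates to true.

Yes, it is a tautology.


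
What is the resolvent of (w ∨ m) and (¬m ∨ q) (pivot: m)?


The clauses contain complementary literals m and ¬m.
Resolution eliminates this pair and disjoins the remaining literals (merging duplicates).

(w ∨ q)


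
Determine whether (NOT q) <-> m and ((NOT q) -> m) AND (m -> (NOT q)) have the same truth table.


Compare truth tables:
m | q | φ | ψ
-------------
F | F | F | F
T | F | T | T
F | T | T | T
T | T | F | F
The columns φ and ψ agree on every row.

Yes, they are logically equivalent.


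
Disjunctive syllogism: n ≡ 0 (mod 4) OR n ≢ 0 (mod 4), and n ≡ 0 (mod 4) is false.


Disjunctive syllogism: from (P ∨ Q) and ¬P, infer Q.
One disjunct, 'n ≡ 0 (mod 4)', is ruled out; the other must hold.

n ≢ 0 (mod 4)


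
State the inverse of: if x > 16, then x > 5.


The inverse of (P → Q) is (¬P → ¬Q). It is equivalent to the converse, not to the original.
Here P = 'x > 16' and Q = 'x > 5'.

If not (x > 16), then not (x > 5).


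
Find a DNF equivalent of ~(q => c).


Step 1: Rewrite implication then negate: ¬(¬q ∨ c) = q ∧ ¬c.

q & (~c)


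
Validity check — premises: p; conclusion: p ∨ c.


This matches the form of disjunction introduction: the conclusion follows in every model of the premises.

Valid.


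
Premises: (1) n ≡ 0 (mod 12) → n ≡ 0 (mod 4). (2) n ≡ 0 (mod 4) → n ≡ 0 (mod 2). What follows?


Hypothetical syllogism: from (P → Q) and (Q → R), infer (P → R).
Chain the two implications through the shared middle term 'n ≡ 0 (mod 4)'.

n ≡ 0 (mod 12) → n ≡ 0 (mod 2)


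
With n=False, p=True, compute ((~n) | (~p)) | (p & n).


Substitute n=False, p=True:
~n = True
~p = False
(~n) | (~p) = True | False = True
p & n = True & False = False
((~n) | (~p)) | (p & n) = True | False = True

True


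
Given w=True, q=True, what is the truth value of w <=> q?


Biconditional is true when both operands have the same truth value.
Substitute: w=True, q=True.
True <=> True evaluates to True.

True


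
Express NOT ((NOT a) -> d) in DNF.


Step 1: Rewrite implication then negate: ¬(¬(¬a) ∨ d) = (¬a) ∧ ¬d.

(NOT a) AND (NOT d)


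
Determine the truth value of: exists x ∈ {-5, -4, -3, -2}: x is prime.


Evaluate the predicate on each element: -5:False, -4:False, -3:False, -2:False.
No element satisfies the predicate.

False


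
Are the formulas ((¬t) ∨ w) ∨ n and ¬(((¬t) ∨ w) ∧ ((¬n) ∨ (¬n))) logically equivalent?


Compare truth tables:
n | t | w | φ | ψ
-----------------
F | F | F | T | F
T | F | F | T | T
F | T | F | F | T
T | T | F | T | T
F | F | T | T | F
T | F | T | T | T
F | T | T | T | F
T | T | T | T | T
They differ at row 1 (n=F, t=F, w=F): φ=T but ψ=F.

No, they are not logically equivalent.


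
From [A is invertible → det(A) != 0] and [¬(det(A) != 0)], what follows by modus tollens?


Modus tollens: from (P → Q) and ¬Q, infer ¬P.
Q = 'det(A) != 0' is denied; since P → Q, P must also fail.

Not (A is invertible).


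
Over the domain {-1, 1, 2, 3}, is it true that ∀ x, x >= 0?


Evaluate the predicate on each element: -1:F, 1:T, 2:T, 3:T.
Counterexample x = -1 fails the predicate.

F


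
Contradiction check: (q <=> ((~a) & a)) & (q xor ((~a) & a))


Truth table over {a, q}:
a | q | φ
---------
False | False | False
True | False | False
False | True | False
True | True | False
Every row is false.

Yes, it is a contradiction.


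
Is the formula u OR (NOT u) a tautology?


Build the truth table over {u}:
u | φ
-----
F | T
T | T
Every row evaluates to true.

Yes, it is a tautology.


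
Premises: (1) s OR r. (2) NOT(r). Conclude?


Disjunctive syllogism: from (P ∨ Q) and ¬P, infer Q.
One disjunct, 'r', is ruled out; the other must hold.

s


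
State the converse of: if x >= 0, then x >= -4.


The converse of (P → Q) is (Q → P). It is not in general equivalent to the original.
Here P = 'x >= 0' and Q = 'x >= -4'.

If x >= -4, then x >= 0.


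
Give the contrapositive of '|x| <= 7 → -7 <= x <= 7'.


The contrapositive of (P → Q) is (¬Q → ¬P); it is logically equivalent to the original.
Here P = '|x| <= 7' and Q = '-7 <= x <= 7'.

If not (-7 <= x <= 7), then not (|x| <= 7).


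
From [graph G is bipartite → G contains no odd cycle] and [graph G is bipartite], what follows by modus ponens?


Modus ponens: from (P → Q) and P, infer Q.
P = 'graph G is bipartite' is asserted, and P → Q holds, so Q follows.

G contains no odd cycle.


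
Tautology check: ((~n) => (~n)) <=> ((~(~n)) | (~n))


Build the truth table over {n}:
n | φ
-----
False | True
True | True
Every row evaluates to true.

Yes, it is a tautology.


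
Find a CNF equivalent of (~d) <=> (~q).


Step 1: Rewrite (¬d) ↔ (¬q) as ((¬d) → (¬q)) ∧ ((¬q) → (¬d)).
Step 2: Rewrite each implication as a disjunction.
Step 3: Eliminate any double negations (¬¬X = X).

(d | (~q)) & (q | (~d))


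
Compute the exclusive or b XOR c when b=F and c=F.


Exclusive or is true when exactly one operand is true.
Substitute: b=F, c=F.
F XOR F evaluates to F.

F


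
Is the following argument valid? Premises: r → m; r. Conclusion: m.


This matches the form of modus ponens: the conclusion follows in every model of the premises.

Valid.


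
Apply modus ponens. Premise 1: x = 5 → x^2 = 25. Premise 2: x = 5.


Modus ponens: from (P → Q) and P, infer Q.
P = 'x = 5' is asserted, and P → Q holds, so Q follows.

x^2 = 25.


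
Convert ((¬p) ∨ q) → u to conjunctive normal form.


Step 1: Rewrite as ¬((¬p) ∨ q) ∨ u = (¬(¬p) ∧ ¬q) ∨ u.
Step 2: Distribute ∨ over ∧.
Step 3: Eliminate any double negations (¬¬X = X).

(p ∨ u) ∧ ((¬q) ∨ u)


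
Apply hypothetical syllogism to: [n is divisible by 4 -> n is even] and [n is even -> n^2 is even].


Hypothetical syllogism: from (P → Q) and (Q → R), infer (P → R).
Chain the two implications through the shared middle term 'n is even'.

n is divisible by 4 -> n^2 is even


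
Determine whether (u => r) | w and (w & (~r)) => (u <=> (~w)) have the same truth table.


Compare truth tables:
r | u | w | φ | ψ
-----------------
False | False | False | True | True
True | False | False | True | True
False | True | False | False | True
True | True | False | True | True
False | False | True | True | True
True | False | True | True | True
False | True | True | True | False
True | True | True | True | True
They differ at row 3 (r=False, u=True, w=False): φ=False but ψ=True.

No, they are not logically equivalent.


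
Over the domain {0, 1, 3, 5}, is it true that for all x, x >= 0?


Evaluate the predicate on each element: 0:T, 1:T, 3:T, 5:T.
Every element satisfies the predicate.

T


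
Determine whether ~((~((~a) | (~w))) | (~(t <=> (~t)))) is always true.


Build the truth table over {a, t, w}:
a | t | w | φ
-------------
False | False | False | False
True | False | False | False
False | True | False | False
True | True | False | False
False | False | True | False
True | False | True | False
False | True | True | False
True | True | True | False
Counterexample at row 1: with a=False, t=False, w=False, the formula is False.

No, it is not a tautology.


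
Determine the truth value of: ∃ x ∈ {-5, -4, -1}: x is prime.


Evaluate the predicate on each element: -5:F, -4:F, -1:F.
No element satisfies the predicate.

F


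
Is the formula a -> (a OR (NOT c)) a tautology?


Build the truth table over {a, c}:
a | c | φ
---------
F | F | T
T | F | T
F | T | T
T | T | T
Every row evaluates to true.

Yes, it is a tautology.


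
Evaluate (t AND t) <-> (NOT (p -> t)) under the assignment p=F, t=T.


Substitute p=F, t=T:
t AND t = T AND T = T
p -> t = F -> T = T
NOT (p -> t) = F
(t AND t) <-> (NOT (p -> t)) = T <-> F = F

F


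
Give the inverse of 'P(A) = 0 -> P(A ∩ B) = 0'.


The inverse of (P → Q) is (¬P → ¬Q). It is equivalent to the converse, not to the original.
Here P = 'P(A) = 0' and Q = 'P(A ∩ B) = 0'.

If not (P(A) = 0), then not (P(A ∩ B) = 0).


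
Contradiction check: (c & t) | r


Truth table over {c, r, t}:
c | r | t | φ
-------------
False | False | False | False
True | False | False | False
False | True | False | True
True | True | False | True
False | False | True | False
True | False | True | True
False | True | True | True
True | True | True | True
Satisfying assignment at row 3: c=False, r=True, t=False gives True.

No, it is not a contradiction.


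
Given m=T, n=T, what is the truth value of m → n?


Implication is false only when antecedent is true and consequent is false.
Substitute: m=T, n=T.
T → T evaluates to T.

T


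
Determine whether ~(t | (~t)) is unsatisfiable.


Truth table over {t}:
t | φ
-----
False | False
True | False
Every row is false.

Yes, it is a contradiction.


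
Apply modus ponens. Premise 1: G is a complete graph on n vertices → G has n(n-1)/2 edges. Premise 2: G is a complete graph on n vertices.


Modus ponens: from (P → Q) and P, infer Q.
P = 'G is a complete graph on n vertices' is asserted, and P → Q holds, so Q follows.

G has n(n-1)/2 edges.


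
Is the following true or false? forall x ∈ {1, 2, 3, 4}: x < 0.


Evaluate the predicate on each element: 1:False, 2:False, 3:False, 4:False.
Counterexample x = 1 fails the predicate.

False


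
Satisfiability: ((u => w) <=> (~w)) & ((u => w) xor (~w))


Check all 4 assignments over {u, w}:
u | w | φ
---------
False | False | False
True | False | False
False | True | False
True | True | False
No assignment makes the formula true.

Unsatisfiable.


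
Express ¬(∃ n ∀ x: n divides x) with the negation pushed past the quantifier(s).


Negation flips each quantifier (∀↔∃) and negates the inner predicate.
¬(∃ n ∀ x: φ) = ∀ n ∃ x: ¬φ.

∀ n ∃ x: ¬(n divides x)


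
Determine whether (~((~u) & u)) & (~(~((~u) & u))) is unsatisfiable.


Truth table over {u}:
u | φ
-----
False | False
True | False
Every row is false.

Yes, it is a contradiction.


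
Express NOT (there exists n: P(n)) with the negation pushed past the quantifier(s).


¬(for all x: φ) = there exists x: ¬φ, and ¬(there exists x: φ) = for all x: ¬φ.
Apply to the existential statement.

for all n: NOT(P(n))


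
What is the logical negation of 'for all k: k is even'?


¬(for all x: φ) = there exists x: ¬φ, and ¬(there exists x: φ) = for all x: ¬φ.
Apply to the universal statement.

there exists k: NOT(k is even)


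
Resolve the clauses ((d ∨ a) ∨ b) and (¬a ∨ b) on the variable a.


The clauses contain complementary literals a and ¬a.
Resolution eliminates this pair and disjoins the remaining literals (merging duplicates).

(b ∨ d)


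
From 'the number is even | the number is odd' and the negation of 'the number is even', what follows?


Disjunctive syllogism: from (P ∨ Q) and ¬P, infer Q.
One disjunct, 'the number is even', is ruled out; the other must hold.

the number is odd


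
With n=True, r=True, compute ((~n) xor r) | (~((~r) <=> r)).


Substitute n=True, r=True:
~n = False
(~n) xor r = False xor True = True
~r = False
(~r) <=> r = False <=> True = False
~((~r) <=> r) = True
((~n) xor r) | (~((~r) <=> r)) = True | True = True

True


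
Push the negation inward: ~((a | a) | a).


De Morgan: the negation of a disjunction is the conjunction of the negations.
Distribute ~ across |, flipping it to &, and negate each literal.

((~a) & (~a)) & (~a)


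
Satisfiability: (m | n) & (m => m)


Search for a satisfying assignment over {m, n}.
Try m=True, n=False: the formula evaluates to True.
A satisfying assignment exists.

Satisfiable.


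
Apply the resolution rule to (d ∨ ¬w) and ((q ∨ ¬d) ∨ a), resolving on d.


The clauses contain complementary literals d and ¬d.
Resolution eliminates this pair and disjoins the remaining literals (merging duplicates).

((¬w ∨ a) ∨ q)


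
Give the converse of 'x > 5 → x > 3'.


The converse of (P → Q) is (Q → P). It is not in general equivalent to the original.
Here P = 'x > 5' and Q = 'x > 3'.

If x > 3, then x > 5.


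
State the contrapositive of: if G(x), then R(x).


The contrapositive of (P → Q) is (¬Q → ¬P); it is logically equivalent to the original.
Here P = 'G(x)' and Q = 'R(x)'.

If not (R(x)), then not (G(x)).


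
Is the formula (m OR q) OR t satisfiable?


Search for a satisfying assignment over {m, q, t}.
Try m=T, q=F, t=F: the formula evaluates to T.
A satisfying assignment exists.

Satisfiable.


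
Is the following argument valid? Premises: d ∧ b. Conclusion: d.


This matches the form of conjunction elimination: the conclusion follows in every model of the premises.

Valid.


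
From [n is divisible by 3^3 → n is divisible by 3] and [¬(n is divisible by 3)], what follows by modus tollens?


Modus tollens: from (P → Q) and ¬Q, infer ¬P.
Q = 'n is divisible by 3' is denied; since P → Q, P must also fail.

Not (n is divisible by 3^3).


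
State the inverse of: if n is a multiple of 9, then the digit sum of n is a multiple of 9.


The inverse of (P → Q) is (¬P → ¬Q). It is equivalent to the converse, not to the original.
Here P = 'n is a multiple of 9' and Q = 'the digit sum of n is a multiple of 9'.

If not (n is a multiple of 9), then not (the digit sum of n is a multiple of 9).


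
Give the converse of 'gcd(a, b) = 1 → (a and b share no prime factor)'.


The converse of (P → Q) is (Q → P). It is not in general equivalent to the original.
Here P = 'gcd(a, b) = 1' and Q = '(a and b share no prime factor)'.

If (a and b share no prime factor), then gcd(a, b) = 1.


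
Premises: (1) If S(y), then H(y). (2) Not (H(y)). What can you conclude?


Modus tollens: from (P → Q) and ¬Q, infer ¬P.
Q = 'H(y)' is denied; since P → Q, P must also fail.

Not (S(y)).


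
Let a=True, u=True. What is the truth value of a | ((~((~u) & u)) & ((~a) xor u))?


Substitute a=True, u=True:
~u = False
(~u) & u = False & True = False
~((~u) & u) = True
~a = False
(~a) xor u = False xor True = True
(~((~u) & u)) & ((~a) xor u) = True & True = True
a | ((~((~u) & u)) & ((~a) xor u)) = True | True = True

True


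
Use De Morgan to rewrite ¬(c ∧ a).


De Morgan: the negation of a conjunction is the disjunction of the negations.
Distribute ¬ across ∧, flipping it to ∨, and negate each literal.

(¬c) ∨ (¬a)


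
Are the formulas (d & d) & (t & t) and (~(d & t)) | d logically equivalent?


Compare truth tables:
d | t | φ | ψ
-------------
False | False | False | True
True | False | False | True
False | True | False | True
True | True | True | True
They differ at row 1 (d=False, t=False): φ=False but ψ=True.

No, they are not logically equivalent.


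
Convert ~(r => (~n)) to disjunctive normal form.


Step 1: Rewrite implication then negate: ¬(¬r ∨ (¬n)) = r ∧ ¬(¬n).
Step 2: Eliminate any double negations (¬¬X = X).

r & n


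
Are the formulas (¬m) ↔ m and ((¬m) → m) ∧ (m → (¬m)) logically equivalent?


Compare truth tables:
m | φ | ψ
---------
F | F | F
T | F | F
The columns φ and ψ agree on every row.

Yes, they are logically equivalent.


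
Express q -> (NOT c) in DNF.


Step 1: Rewrite q → (¬c) as ¬q ∨ (¬c).

(NOT q) OR (NOT c)


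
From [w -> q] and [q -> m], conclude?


Hypothetical syllogism: from (P → Q) and (Q → R), infer (P → R).
Chain the two implications through the shared middle term 'q'.

w -> m


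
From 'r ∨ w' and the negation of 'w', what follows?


Disjunctive syllogism: from (P ∨ Q) and ¬P, infer Q.
One disjunct, 'w', is ruled out; the other must hold.

r


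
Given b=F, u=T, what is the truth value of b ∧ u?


Conjunction is true only when both operands are true.
Substitute: b=F, u=T.
F ∧ T evaluates to F.

F


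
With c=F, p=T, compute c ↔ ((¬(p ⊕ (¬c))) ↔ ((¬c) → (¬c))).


Substitute c=F, p=T:
¬c = T
p ⊕ (¬c) = T ⊕ T = F
¬(p ⊕ (¬c)) = T
¬c = T
¬c = T
(¬c) → (¬c) = T → T = T
(¬(p ⊕ (¬c))) ↔ ((¬c) → (¬c)) = T ↔ T = T
c ↔ ((¬(p ⊕ (¬c))) ↔ ((¬c) → (¬c))) = F ↔ T = F

F


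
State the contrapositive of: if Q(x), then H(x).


The contrapositive of (P → Q) is (¬Q → ¬P); it is logically equivalent to the original.
Here P = 'Q(x)' and Q = 'H(x)'.

If not (H(x)), then not (Q(x)).


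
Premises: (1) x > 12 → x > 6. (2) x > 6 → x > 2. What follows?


Hypothetical syllogism: from (P → Q) and (Q → R), infer (P → R).
Chain the two implications through the shared middle term 'x > 6'.

x > 12 → x > 2


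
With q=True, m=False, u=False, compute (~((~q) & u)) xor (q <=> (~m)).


Substitute q=True, m=False, u=False:
~q = False
(~q) & u = False & False = False
~((~q) & u) = True
~m = True
q <=> (~m) = True <=> True = True
(~((~q) & u)) xor (q <=> (~m)) = True xor True = False

False


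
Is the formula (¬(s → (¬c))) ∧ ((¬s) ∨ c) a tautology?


Build the truth table over {c, s}:
c | s | φ
---------
F | F | F
T | F | F
F | T | F
T | T | T
Counterexample at row 1: with c=F, s=F, the formula is F.

No, it is not a tautology.


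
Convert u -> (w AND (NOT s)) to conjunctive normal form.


Step 1: Rewrite u → (w ∧ (¬s)) as ¬u ∨ (w ∧ (¬s)).
Step 2: Distribute ∨ over ∧.

((NOT u) OR w) AND ((NOT u) OR (NOT s))


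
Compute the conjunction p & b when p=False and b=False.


Conjunction is true only when both operands are true.
Substitute: p=False, b=False.
False & False evaluates to False.

False


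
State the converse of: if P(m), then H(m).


The converse of (P → Q) is (Q → P). It is not in general equivalent to the original.
Here P = 'P(m)' and Q = 'H(m)'.

If H(m), then P(m).


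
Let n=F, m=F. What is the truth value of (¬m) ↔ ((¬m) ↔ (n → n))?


Substitute n=F, m=F:
¬m = T
¬m = T
n → n = F → F = T
(¬m) ↔ (n → n) = T ↔ T = T
(¬m) ↔ ((¬m) ↔ (n → n)) = T ↔ T = T

T


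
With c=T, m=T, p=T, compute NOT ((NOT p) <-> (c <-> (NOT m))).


Substitute c=T, m=T, p=T:
NOT p = F
NOT m = F
c <-> (NOT m) = T <-> F = F
(NOT p) <-> (c <-> (NOT m)) = F <-> F = T
NOT ((NOT p) <-> (c <-> (NOT m))) = F

F


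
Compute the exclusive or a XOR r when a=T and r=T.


Exclusive or is true when exactly one operand is true.
Substitute: a=T, r=T.
T XOR T evaluates to F.

F


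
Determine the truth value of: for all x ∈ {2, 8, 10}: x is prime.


Evaluate the predicate on each element: 2:T, 8:F, 10:F.
Counterexample x = 8 fails the predicate.

F


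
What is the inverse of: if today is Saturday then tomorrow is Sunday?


The inverse of (P → Q) is (¬P → ¬Q). It is equivalent to the converse, not to the original.
Here P = 'today is Saturday' and Q = 'tomorrow is Sunday'.

If not (today is Saturday), then not (tomorrow is Sunday).


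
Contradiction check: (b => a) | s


Truth table over {a, b, s}:
a | b | s | φ
-------------
False | False | False | True
True | False | False | True
False | True | False | False
True | True | False | True
False | False | True | True
True | False | True | True
False | True | True | True
True | True | True | True
Satisfying assignment at row 1: a=False, b=False, s=False gives True.

No, it is not a contradiction.


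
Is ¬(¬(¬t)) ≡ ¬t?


Compare truth tables:
t | φ | ψ
---------
F | T | T
T | F | F
The columns φ and ψ agree on every row.

Yes, they are logically equivalent.


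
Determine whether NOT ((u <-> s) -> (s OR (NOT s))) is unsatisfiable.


Truth table over {s, u}:
s | u | φ
---------
F | F | F
T | F | F
F | T | F
T | T | F
Every row is false.

Yes, it is a contradiction.


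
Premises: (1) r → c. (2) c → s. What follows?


Hypothetical syllogism: from (P → Q) and (Q → R), infer (P → R).
Chain the two implications through the shared middle term 'c'.

r → s


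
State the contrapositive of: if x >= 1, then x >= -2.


The contrapositive of (P → Q) is (¬Q → ¬P); it is logically equivalent to the original.
Here P = 'x >= 1' and Q = 'x >= -2'.

If not (x >= -2), then not (x >= 1).


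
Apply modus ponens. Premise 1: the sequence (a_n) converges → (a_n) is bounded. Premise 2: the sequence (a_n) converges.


Modus ponens: from (P → Q) and P, infer Q.
P = 'the sequence (a_n) converges' is asserted, and P → Q holds, so Q follows.

(a_n) is bounded.


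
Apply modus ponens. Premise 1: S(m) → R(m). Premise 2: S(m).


Modus ponens: from (P → Q) and P, infer Q.
P = 'S(m)' is asserted, and P → Q holds, so Q follows.

R(m).


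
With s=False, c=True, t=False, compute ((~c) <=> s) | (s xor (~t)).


Substitute s=False, c=True, t=False:
~c = False
(~c) <=> s = False <=> False = True
~t = True
s xor (~t) = False xor True = True
((~c) <=> s) | (s xor (~t)) = True | True = True

True


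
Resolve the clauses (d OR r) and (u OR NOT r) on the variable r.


The clauses contain complementary literals r and NOTr.
Resolution eliminates this pair and disjoins the remaining literals (merging duplicates).

(d OR u)


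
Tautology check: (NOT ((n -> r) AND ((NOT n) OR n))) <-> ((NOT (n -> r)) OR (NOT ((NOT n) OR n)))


Build the truth table over {n, r}:
n | r | φ
---------
F | F | T
T | F | T
F | T | T
T | T | T
Every row evaluates to true.

Yes, it is a tautology.


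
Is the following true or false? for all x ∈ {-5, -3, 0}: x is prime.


Evaluate the predicate on each element: -5:F, -3:F, 0:F.
Counterexample x = -5 fails the predicate.

F


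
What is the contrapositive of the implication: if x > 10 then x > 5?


The contrapositive of (P → Q) is (¬Q → ¬P); it is logically equivalent to the original.
Here P = 'x > 10' and Q = 'x > 5'.

If not (x > 5), then not (x > 10).


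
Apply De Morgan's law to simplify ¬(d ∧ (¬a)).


De Morgan: the negation of a conjunction is the disjunction of the negations.
Distribute ¬ across ∧, flipping it to ∨, and negate each literal.

(¬d) ∨ a


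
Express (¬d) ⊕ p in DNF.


Step 1: (¬d) ⊕ p is true exactly when they disagree: ((¬d) ∧ ¬p) ∨ (¬(¬d) ∧ p).
Step 2: Eliminate any double negations (¬¬X = X).

((¬d) ∧ (¬p)) ∨ (d ∧ p)


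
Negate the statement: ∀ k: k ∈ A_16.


¬(∀ x: φ) = ∃ x: ¬φ, and ¬(∃ x: φ) = ∀ x: ¬φ.
Apply to the universal statement.

∃ k: ¬(k ∈ A_16)


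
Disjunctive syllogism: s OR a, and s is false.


Disjunctive syllogism: from (P ∨ Q) and ¬P, infer Q.
One disjunct, 's', is ruled out; the other must hold.

a
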